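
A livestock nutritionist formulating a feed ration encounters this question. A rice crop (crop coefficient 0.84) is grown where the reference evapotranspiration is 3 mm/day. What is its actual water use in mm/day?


ETc = Kc * ET0
    = 0.84 * 3
    = 2.52 mm/day


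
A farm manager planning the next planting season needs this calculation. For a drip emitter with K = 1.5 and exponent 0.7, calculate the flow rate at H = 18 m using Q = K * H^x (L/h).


Q = K * H^x
  = 1.5 * 18^0.7
  = 1.5 * 7.5629
  = 11.34 L/h


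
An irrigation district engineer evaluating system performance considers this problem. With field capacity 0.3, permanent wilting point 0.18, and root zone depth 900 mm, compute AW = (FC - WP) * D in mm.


AW = (FC - WP) * D
   = (0.3 - 0.18) * 900
   = 0.12 * 900
   = 108 mm


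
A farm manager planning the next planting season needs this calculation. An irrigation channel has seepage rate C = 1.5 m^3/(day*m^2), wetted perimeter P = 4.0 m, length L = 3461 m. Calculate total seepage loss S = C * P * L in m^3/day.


S = C * P * L
  = 1.5 * 4.0 * 3461
  = 20766 m^3/day


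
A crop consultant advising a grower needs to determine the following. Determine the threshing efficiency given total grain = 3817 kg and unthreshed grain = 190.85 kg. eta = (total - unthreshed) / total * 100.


eta = (total - unthreshed) / total * 100
    = (3817 - 190.85) / 3817 * 100
    = 3626.15 / 3817 * 100
    = 95%


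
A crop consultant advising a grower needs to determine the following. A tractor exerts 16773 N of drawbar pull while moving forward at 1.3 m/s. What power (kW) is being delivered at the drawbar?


P = F * v / 1000
  = 16773 * 1.3 / 1000
  = 21804.90 / 1000
  = 21.80 kW


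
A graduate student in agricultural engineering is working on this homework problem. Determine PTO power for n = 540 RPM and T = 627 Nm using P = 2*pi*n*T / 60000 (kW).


P = 2*pi*n*T / 60000
  = 2*pi * 540 * 627 / 60000
  = 2127360.88 / 60000
  = 35.46 kW


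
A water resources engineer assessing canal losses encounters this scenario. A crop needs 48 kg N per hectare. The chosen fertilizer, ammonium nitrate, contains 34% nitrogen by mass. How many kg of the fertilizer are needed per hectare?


Rate = N_required / (N_content / 100)
     = 48 / (34 / 100)
     = 48 / 0.34
     = 141.18 kg/ha


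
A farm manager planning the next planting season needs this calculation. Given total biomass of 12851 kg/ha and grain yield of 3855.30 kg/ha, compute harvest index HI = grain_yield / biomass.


HI = grain_yield / biomass
   = 3855.30 / 12851
   = 0.30


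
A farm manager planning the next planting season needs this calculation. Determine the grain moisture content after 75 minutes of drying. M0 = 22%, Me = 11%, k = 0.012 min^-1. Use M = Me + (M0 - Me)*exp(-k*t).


M = Me + (M0 - Me) * e^(-k*t)
  = 11 + (22 - 11) * e^(-0.012*75)
  = 11 + 11 * e^(-0.900)
  = 11 + 11 * 0.40657
  = 11 + 4.4723
  = 15.47%


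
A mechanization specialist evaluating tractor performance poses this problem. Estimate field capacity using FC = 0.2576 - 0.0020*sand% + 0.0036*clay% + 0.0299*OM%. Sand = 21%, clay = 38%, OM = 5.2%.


FC = 0.2576 - 0.0020*21 + 0.0036*38 + 0.0299*5.2
   = 0.2576 - 0.0420 + 0.1368 + 0.1555
   = 0.5079


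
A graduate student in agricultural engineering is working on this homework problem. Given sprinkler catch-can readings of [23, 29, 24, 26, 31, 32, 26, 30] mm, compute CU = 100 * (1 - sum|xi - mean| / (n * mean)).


xbar = 221 / 8 = 27.625
sum|xi - xbar| = 23
CU = 100 * (1 - 23 / (8 * 27.625))
   = 100 * (1 - 0.1041)
   = 89.59%


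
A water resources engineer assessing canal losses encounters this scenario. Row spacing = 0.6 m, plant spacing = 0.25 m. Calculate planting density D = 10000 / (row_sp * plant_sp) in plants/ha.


D = 10000 / (row_sp * plant_sp)
  = 10000 / (0.6 * 0.25)
  = 10000 / 0.1500
  = 66666.67 plants/ha


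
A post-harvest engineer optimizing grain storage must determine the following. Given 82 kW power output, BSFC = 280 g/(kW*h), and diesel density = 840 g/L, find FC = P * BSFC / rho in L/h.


FC = P * BSFC / rho_fuel
   = 82 * 280 / 840
   = 22960 / 840
   = 27.33 L/h


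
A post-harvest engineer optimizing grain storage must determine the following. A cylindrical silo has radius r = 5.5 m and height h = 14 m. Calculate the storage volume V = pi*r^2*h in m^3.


V = pi * r^2 * h
  = pi * 5.5^2 * 14
  = pi * 30.25 * 14
  = 1330.46 m^3


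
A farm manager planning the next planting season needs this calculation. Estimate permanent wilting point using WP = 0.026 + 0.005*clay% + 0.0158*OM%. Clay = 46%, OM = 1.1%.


WP = 0.026 + 0.005*46 + 0.0158*1.1
   = 0.026 + 0.2300 + 0.0174
   = 0.2734


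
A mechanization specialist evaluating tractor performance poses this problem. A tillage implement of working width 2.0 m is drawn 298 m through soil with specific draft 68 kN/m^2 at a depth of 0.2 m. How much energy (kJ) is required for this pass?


E = k * d * w * L
  = 68 * 0.2 * 2.0 * 298
  = 8105.60 kJ


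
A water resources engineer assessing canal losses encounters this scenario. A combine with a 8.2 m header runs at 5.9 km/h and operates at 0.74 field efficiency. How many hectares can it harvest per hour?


C = w * v * eta_f / 10
  = 8.2 * 5.9 * 0.74 / 10
  = 35.80 / 10
  = 3.58 ha/h


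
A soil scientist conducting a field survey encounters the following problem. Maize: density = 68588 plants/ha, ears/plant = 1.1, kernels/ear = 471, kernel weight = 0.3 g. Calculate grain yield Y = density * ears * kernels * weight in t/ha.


Y = density * ears * kernels * kw
  = 68588 * 1.1 * 471 * 0.3 g/ha
  = 10660632.84 g/ha
  = 10660.63 kg/ha = 10.66 t/ha


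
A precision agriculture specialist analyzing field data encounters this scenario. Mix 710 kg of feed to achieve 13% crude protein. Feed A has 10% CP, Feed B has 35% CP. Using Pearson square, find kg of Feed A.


parts_A = CP_b - target = 35 - 13 = 22
parts_B = target - CP_a = 13 - 10 = 3
total_parts = 22 + 3 = 25
Feed A = 710 * 22 / 25 = 624.80 kg
Feed B = 710 * 3 / 25 = 85.20 kg

624.80 kg


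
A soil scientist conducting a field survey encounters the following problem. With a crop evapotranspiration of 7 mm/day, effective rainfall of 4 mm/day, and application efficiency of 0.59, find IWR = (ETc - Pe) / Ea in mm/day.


IWR = (ETc - Pe) / Ea
    = (7 - 4) / 0.59
    = 3 / 0.59
    = 5.08 mm/day


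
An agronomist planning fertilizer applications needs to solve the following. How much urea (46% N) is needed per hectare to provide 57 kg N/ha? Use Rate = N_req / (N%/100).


Rate = N_required / (N_content / 100)
     = 57 / (46 / 100)
     = 57 / 0.46
     = 123.91 kg/ha


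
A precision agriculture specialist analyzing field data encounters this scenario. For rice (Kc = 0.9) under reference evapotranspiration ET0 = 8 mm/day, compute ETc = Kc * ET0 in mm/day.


ETc = Kc * ET0
    = 0.9 * 8
    = 7.20 mm/day


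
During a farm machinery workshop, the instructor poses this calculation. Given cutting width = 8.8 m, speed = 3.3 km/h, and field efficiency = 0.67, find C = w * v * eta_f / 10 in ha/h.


C = w * v * eta_f / 10
  = 8.8 * 3.3 * 0.67 / 10
  = 19.46 / 10
  = 1.95 ha/h


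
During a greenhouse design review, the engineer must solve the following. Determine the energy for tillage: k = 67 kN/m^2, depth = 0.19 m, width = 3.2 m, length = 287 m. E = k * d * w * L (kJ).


E = k * d * w * L
  = 67 * 0.19 * 3.2 * 287
  = 11691.23 kJ


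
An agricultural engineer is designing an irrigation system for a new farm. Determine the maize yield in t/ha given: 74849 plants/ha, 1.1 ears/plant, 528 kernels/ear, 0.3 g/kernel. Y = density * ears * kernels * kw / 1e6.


Y = density * ears * kernels * kw
  = 74849 * 1.1 * 528 * 0.3 g/ha
  = 13041689.76 g/ha
  = 13041.69 kg/ha = 13.04 t/ha


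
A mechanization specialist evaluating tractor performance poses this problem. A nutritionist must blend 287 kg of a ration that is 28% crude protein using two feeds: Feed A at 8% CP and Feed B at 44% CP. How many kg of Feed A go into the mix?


parts_A = CP_b - target = 44 - 28 = 16
parts_B = target - CP_a = 28 - 8 = 20
total_parts = 16 + 20 = 36
Feed A = 287 * 16 / 36 = 127.56 kg
Feed B = 287 * 20 / 36 = 159.44 kg

127.56 kg


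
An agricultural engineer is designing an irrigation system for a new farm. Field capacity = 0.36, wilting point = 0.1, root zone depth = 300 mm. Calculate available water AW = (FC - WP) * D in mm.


AW = (FC - WP) * D
   = (0.36 - 0.1) * 300
   = 0.26 * 300
   = 78 mm


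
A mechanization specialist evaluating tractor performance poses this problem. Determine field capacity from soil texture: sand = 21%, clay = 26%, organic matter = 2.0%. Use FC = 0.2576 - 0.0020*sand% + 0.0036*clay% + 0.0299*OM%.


FC = 0.2576 - 0.0020*21 + 0.0036*26 + 0.0299*2.0
   = 0.2576 - 0.0420 + 0.0936 + 0.0598
   = 0.3690


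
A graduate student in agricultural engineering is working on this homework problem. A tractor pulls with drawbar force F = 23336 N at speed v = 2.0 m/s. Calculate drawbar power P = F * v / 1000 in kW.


P = F * v / 1000
  = 23336 * 2.0 / 1000
  = 46672 / 1000
  = 46.67 kW


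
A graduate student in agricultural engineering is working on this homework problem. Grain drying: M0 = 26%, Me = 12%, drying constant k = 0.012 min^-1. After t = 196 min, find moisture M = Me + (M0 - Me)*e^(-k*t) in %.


M = Me + (M0 - Me) * e^(-k*t)
  = 12 + (26 - 12) * e^(-0.012*196)
  = 12 + 14 * e^(-2.352)
  = 12 + 14 * 0.09518
  = 12 + 1.3325
  = 13.33%


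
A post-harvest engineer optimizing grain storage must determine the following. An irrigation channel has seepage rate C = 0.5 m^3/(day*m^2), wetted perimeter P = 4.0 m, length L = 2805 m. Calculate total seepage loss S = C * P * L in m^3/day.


S = C * P * L
  = 0.5 * 4.0 * 2805
  = 5610 m^3/day


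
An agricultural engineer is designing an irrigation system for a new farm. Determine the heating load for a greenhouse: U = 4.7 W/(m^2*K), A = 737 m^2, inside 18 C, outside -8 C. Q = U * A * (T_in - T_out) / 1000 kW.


dT = 18 - (-8) = 26 K
Q = U * A * dT
  = 4.7 * 737 * 26
  = 90061.40 W = 90.06 kW


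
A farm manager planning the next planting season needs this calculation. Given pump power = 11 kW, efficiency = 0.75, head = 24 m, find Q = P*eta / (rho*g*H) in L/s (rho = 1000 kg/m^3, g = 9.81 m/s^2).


Q = (P * 1000 * eta) / (rho * g * H)
  = (11 * 1000 * 0.75) / (1000 * 9.81 * 24)
  = 8250 / 235440
  = 0.03504 m^3/s = 35.04 L/s


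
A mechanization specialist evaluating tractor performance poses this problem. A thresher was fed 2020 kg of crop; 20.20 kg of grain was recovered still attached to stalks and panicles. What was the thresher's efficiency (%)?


eta = (total - unthreshed) / total * 100
    = (2020 - 20.20) / 2020 * 100
    = 1999.80 / 2020 * 100
    = 99%


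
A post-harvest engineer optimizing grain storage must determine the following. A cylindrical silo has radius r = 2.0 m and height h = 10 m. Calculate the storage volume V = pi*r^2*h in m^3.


V = pi * r^2 * h
  = pi * 2.0^2 * 10
  = pi * 4 * 10
  = 125.66 m^3


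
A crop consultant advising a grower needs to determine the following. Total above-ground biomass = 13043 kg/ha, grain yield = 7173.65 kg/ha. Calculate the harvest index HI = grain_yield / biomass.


HI = grain_yield / biomass
   = 7173.65 / 13043
   = 0.55


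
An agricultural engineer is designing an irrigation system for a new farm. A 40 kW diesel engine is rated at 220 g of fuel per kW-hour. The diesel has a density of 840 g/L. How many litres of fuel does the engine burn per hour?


FC = P * BSFC / rho_fuel
   = 40 * 220 / 840
   = 8800 / 840
   = 10.48 L/h


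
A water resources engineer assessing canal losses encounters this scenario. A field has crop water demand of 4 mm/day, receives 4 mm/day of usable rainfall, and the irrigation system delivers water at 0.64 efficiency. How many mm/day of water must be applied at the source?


IWR = (ETc - Pe) / Ea
    = (4 - 4) / 0.64
    = 0 / 0.64
    = 0 mm/day


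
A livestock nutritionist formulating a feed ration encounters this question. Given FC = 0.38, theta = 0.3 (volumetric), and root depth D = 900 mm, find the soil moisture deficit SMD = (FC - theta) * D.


SMD = (FC - theta) * D
    = (0.38 - 0.3) * 900
    = 0.080 * 900
    = 72 mm


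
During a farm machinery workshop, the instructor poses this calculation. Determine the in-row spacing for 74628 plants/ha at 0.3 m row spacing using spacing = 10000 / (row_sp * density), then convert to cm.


spacing = 10000 / (row_sp * density)
        = 10000 / (0.3 * 74628)
        = 10000 / 22388.40
        = 0.44666 m = 44.67 cm


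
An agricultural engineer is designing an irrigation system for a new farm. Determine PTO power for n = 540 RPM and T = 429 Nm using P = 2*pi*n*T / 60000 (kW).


P = 2*pi*n*T / 60000
  = 2*pi * 540 * 429 / 60000
  = 1455562.71 / 60000
  = 24.26 kW


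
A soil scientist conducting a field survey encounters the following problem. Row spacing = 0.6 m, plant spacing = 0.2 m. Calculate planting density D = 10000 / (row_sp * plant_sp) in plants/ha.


D = 10000 / (row_sp * plant_sp)
  = 10000 / (0.6 * 0.2)
  = 10000 / 0.1200
  = 83333.33 plants/ha


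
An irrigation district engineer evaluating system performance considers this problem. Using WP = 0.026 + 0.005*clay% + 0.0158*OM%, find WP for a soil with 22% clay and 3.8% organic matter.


WP = 0.026 + 0.005*22 + 0.0158*3.8
   = 0.026 + 0.1100 + 0.0600
   = 0.1960


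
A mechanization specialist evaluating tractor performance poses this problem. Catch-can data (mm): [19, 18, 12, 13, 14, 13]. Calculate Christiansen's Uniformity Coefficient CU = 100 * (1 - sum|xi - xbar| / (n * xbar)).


xbar = 89 / 6 = 14.833
sum|xi - xbar| = 14.667
CU = 100 * (1 - 14.667 / (6 * 14.833))
   = 100 * (1 - 0.1648)
   = 83.52%


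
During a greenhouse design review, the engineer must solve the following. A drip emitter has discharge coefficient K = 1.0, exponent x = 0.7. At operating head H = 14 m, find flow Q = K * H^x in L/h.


Q = K * H^x
  = 1.0 * 14^0.7
  = 1.0 * 6.3429
  = 6.34 L/h


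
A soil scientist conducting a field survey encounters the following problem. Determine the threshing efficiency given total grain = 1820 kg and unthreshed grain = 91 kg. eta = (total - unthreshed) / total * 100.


eta = (total - unthreshed) / total * 100
    = (1820 - 91) / 1820 * 100
    = 1729 / 1820 * 100
    = 95%


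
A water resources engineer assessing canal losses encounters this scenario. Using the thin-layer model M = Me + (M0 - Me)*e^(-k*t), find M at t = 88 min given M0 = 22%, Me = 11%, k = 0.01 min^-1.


M = Me + (M0 - Me) * e^(-k*t)
  = 11 + (22 - 11) * e^(-0.01*88)
  = 11 + 11 * e^(-0.880)
  = 11 + 11 * 0.41478
  = 11 + 4.5626
  = 15.56%


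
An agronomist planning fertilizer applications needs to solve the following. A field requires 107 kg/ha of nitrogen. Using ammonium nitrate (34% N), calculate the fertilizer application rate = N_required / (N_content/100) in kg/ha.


Rate = N_required / (N_content / 100)
     = 107 / (34 / 100)
     = 107 / 0.34
     = 314.71 kg/ha


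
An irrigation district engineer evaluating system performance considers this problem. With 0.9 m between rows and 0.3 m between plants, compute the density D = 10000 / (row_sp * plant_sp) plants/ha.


D = 10000 / (row_sp * plant_sp)
  = 10000 / (0.9 * 0.3)
  = 10000 / 0.2700
  = 37037.04 plants/ha


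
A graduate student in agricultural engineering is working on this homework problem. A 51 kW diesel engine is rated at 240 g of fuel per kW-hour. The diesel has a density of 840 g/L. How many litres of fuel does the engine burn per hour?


FC = P * BSFC / rho_fuel
   = 51 * 240 / 840
   = 12240 / 840
   = 14.57 L/h


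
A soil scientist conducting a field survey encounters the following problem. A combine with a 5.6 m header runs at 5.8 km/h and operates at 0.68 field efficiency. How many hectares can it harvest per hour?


C = w * v * eta_f / 10
  = 5.6 * 5.8 * 0.68 / 10
  = 22.09 / 10
  = 2.21 ha/h


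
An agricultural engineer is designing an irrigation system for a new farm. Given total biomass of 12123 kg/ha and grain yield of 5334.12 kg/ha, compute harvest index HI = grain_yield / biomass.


HI = grain_yield / biomass
   = 5334.12 / 12123
   = 0.44


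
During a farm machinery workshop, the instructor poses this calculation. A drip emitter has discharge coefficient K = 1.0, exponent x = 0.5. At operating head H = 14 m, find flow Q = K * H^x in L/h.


Q = K * H^x
  = 1.0 * 14^0.5
  = 1.0 * 3.7417
  = 3.74 L/h


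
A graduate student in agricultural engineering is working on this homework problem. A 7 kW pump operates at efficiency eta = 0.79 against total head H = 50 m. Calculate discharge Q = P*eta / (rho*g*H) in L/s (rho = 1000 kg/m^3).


Q = (P * 1000 * eta) / (rho * g * H)
  = (7 * 1000 * 0.79) / (1000 * 9.81 * 50)
  = 5530 / 490500
  = 0.01127 m^3/s = 11.27 L/s


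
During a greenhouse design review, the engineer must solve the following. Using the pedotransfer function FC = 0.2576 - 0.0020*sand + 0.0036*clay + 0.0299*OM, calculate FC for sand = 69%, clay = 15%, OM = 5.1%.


FC = 0.2576 - 0.0020*69 + 0.0036*15 + 0.0299*5.1
   = 0.2576 - 0.1380 + 0.0540 + 0.1525
   = 0.3261


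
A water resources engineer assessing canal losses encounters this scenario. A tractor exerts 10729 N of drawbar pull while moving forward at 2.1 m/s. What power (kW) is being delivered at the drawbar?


P = F * v / 1000
  = 10729 * 2.1 / 1000
  = 22530.90 / 1000
  = 22.53 kW


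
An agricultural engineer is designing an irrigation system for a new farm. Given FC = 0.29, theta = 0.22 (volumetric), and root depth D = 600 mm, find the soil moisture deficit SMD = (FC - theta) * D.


SMD = (FC - theta) * D
    = (0.29 - 0.22) * 600
    = 0.070 * 600
    = 42 mm


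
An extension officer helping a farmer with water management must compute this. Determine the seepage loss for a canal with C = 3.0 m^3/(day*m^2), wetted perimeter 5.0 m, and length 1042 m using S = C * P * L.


S = C * P * L
  = 3.0 * 5.0 * 1042
  = 15630 m^3/day


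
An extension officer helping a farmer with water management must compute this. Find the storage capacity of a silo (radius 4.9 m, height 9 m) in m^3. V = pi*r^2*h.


V = pi * r^2 * h
  = pi * 4.9^2 * 9
  = pi * 24.01 * 9
  = 678.87 m^3


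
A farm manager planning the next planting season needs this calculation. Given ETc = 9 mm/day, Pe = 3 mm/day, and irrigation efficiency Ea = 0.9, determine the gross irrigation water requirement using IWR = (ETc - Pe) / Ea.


IWR = (ETc - Pe) / Ea
    = (9 - 3) / 0.9
    = 6 / 0.9
    = 6.67 mm/day


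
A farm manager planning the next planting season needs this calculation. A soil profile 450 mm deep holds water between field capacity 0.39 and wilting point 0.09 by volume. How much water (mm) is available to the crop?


AW = (FC - WP) * D
   = (0.39 - 0.09) * 450
   = 0.30 * 450
   = 135 mm


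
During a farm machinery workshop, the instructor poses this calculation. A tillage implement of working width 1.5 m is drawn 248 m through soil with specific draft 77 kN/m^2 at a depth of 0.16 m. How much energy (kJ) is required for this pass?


E = k * d * w * L
  = 77 * 0.16 * 1.5 * 248
  = 4583.04 kJ


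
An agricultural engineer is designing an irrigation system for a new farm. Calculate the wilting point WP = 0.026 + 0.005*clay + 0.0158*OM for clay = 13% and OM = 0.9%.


WP = 0.026 + 0.005*13 + 0.0158*0.9
   = 0.026 + 0.0650 + 0.0142
   = 0.1052


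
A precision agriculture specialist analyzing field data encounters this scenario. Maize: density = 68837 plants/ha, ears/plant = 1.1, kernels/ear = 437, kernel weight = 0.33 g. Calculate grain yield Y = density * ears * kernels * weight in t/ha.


Y = density * ears * kernels * kw
  = 68837 * 1.1 * 437 * 0.33 g/ha
  = 10919682.15 g/ha
  = 10919.68 kg/ha = 10.92 t/ha


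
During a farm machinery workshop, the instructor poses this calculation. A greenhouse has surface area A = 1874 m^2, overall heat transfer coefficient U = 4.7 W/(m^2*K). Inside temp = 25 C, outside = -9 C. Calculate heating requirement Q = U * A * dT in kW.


dT = 25 - (-9) = 34 K
Q = U * A * dT
  = 4.7 * 1874 * 34
  = 299465.20 W = 299.47 kW


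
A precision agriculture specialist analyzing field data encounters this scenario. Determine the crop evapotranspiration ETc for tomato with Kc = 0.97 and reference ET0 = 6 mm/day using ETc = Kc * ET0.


ETc = Kc * ET0
    = 0.97 * 6
    = 5.82 mm/day


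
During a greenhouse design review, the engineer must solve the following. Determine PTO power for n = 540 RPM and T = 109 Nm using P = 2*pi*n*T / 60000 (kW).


P = 2*pi*n*T / 60000
  = 2*pi * 540 * 109 / 60000
  = 369828.29 / 60000
  = 6.16 kW


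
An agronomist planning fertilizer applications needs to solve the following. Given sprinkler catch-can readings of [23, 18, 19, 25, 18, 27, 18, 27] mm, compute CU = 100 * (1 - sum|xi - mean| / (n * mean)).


xbar = 175 / 8 = 21.875
sum|xi - xbar| = 29
CU = 100 * (1 - 29 / (8 * 21.875))
   = 100 * (1 - 0.1657)
   = 83.43%


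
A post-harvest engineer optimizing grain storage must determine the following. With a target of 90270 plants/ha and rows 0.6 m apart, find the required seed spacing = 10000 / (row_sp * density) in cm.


spacing = 10000 / (row_sp * density)
        = 10000 / (0.6 * 90270)
        = 10000 / 54162
        = 0.18463 m = 18.46 cm


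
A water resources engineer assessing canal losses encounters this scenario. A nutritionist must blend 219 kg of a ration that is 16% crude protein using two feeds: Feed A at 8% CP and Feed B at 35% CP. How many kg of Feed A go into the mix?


parts_A = CP_b - target = 35 - 16 = 19
parts_B = target - CP_a = 16 - 8 = 8
total_parts = 19 + 8 = 27
Feed A = 219 * 19 / 27 = 154.11 kg
Feed B = 219 * 8 / 27 = 64.89 kg

154.11 kg


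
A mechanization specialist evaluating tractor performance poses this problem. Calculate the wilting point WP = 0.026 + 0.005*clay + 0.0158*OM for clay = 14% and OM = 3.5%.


WP = 0.026 + 0.005*14 + 0.0158*3.5
   = 0.026 + 0.0700 + 0.0553
   = 0.1513


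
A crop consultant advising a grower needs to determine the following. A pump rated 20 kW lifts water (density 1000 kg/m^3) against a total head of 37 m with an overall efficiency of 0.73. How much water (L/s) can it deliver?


Q = (P * 1000 * eta) / (rho * g * H)
  = (20 * 1000 * 0.73) / (1000 * 9.81 * 37)
  = 14600 / 362970
  = 0.04022 m^3/s = 40.22 L/s


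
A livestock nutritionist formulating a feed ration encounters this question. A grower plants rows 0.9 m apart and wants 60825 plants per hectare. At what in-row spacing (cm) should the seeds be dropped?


spacing = 10000 / (row_sp * density)
        = 10000 / (0.9 * 60825)
        = 10000 / 54742.50
        = 0.18267 m = 18.27 cm


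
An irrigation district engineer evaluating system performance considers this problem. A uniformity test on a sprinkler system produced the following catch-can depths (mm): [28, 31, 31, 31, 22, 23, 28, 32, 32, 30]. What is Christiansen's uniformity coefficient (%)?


xbar = 288 / 10 = 28.800
sum|xi - xbar| = 28.400
CU = 100 * (1 - 28.400 / (10 * 28.800))
   = 100 * (1 - 0.0986)
   = 90.14%


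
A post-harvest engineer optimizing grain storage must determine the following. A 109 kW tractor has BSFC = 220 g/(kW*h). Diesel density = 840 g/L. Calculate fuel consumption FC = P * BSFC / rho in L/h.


FC = P * BSFC / rho_fuel
   = 109 * 220 / 840
   = 23980 / 840
   = 28.55 L/h


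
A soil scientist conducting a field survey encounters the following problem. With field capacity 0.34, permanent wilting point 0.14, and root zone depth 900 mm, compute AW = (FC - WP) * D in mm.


AW = (FC - WP) * D
   = (0.34 - 0.14) * 900
   = 0.20 * 900
   = 180 mm


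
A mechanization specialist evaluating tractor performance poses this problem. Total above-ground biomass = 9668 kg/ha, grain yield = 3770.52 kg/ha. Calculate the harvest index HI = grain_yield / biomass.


HI = grain_yield / biomass
   = 3770.52 / 9668
   = 0.39


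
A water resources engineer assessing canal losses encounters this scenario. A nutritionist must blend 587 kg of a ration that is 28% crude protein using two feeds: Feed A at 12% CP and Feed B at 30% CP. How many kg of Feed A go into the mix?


parts_A = CP_b - target = 30 - 28 = 2
parts_B = target - CP_a = 28 - 12 = 16
total_parts = 2 + 16 = 18
Feed A = 587 * 2 / 18 = 65.22 kg
Feed B = 587 * 16 / 18 = 521.78 kg

65.22 kg


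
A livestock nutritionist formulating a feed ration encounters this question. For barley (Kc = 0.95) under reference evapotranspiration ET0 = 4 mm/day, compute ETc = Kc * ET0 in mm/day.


ETc = Kc * ET0
    = 0.95 * 4
    = 3.80 mm/day


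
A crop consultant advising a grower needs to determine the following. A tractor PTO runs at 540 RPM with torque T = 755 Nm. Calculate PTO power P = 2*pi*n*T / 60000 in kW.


P = 2*pi*n*T / 60000
  = 2*pi * 540 * 755 / 60000
  = 2561654.65 / 60000
  = 42.69 kW


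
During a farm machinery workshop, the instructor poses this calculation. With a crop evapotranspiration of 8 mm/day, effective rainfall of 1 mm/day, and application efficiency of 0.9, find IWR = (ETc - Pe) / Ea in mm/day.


IWR = (ETc - Pe) / Ea
    = (8 - 1) / 0.9
    = 7 / 0.9
    = 7.78 mm/day


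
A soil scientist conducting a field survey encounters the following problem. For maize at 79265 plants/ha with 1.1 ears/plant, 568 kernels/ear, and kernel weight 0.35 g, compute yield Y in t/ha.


Y = density * ears * kernels * kw
  = 79265 * 1.1 * 568 * 0.35 g/ha
  = 17333670.20 g/ha
  = 17333.67 kg/ha = 17.33 t/ha


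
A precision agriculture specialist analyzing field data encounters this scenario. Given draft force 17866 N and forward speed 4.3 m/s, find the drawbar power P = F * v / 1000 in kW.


P = F * v / 1000
  = 17866 * 4.3 / 1000
  = 76823.80 / 1000
  = 76.82 kW


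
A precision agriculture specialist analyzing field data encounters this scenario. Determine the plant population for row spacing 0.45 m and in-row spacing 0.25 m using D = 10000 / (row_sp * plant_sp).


D = 10000 / (row_sp * plant_sp)
  = 10000 / (0.45 * 0.25)
  = 10000 / 0.1125
  = 88888.89 plants/ha


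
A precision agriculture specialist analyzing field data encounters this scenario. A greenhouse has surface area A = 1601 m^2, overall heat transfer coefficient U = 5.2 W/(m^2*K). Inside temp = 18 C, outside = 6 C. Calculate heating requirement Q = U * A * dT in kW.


dT = 18 - (6) = 12 K
Q = U * A * dT
  = 5.2 * 1601 * 12
  = 99902.40 W = 99.90 kW


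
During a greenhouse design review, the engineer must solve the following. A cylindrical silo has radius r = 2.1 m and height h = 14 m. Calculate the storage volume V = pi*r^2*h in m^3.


V = pi * r^2 * h
  = pi * 2.1^2 * 14
  = pi * 4.41 * 14
  = 193.96 m^3


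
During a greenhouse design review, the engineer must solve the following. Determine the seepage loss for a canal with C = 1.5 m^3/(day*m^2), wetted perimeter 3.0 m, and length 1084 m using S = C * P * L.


S = C * P * L
  = 1.5 * 3.0 * 1084
  = 4878 m^3/day


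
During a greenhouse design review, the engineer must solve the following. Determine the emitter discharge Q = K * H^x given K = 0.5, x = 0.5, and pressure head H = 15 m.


Q = K * H^x
  = 0.5 * 15^0.5
  = 0.5 * 3.8730
  = 1.94 L/h


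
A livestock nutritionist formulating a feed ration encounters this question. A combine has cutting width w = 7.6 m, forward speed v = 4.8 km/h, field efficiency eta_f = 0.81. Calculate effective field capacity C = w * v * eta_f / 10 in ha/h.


C = w * v * eta_f / 10
  = 7.6 * 4.8 * 0.81 / 10
  = 29.55 / 10
  = 2.95 ha/h


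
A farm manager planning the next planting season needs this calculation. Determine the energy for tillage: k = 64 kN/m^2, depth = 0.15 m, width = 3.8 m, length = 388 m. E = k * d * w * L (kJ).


E = k * d * w * L
  = 64 * 0.15 * 3.8 * 388
  = 14154.24 kJ


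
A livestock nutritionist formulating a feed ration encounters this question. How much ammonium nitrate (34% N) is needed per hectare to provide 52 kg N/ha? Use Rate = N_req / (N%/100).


Rate = N_required / (N_content / 100)
     = 52 / (34 / 100)
     = 52 / 0.34
     = 152.94 kg/ha


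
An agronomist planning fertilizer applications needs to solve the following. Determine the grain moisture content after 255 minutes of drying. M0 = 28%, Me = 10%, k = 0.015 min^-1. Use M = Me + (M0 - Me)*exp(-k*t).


M = Me + (M0 - Me) * e^(-k*t)
  = 10 + (28 - 10) * e^(-0.015*255)
  = 10 + 18 * e^(-3.825)
  = 10 + 18 * 0.02182
  = 10 + 0.3927
  = 10.39%


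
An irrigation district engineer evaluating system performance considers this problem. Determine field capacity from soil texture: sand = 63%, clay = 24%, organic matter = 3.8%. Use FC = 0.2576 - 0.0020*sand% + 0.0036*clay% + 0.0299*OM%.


FC = 0.2576 - 0.0020*63 + 0.0036*24 + 0.0299*3.8
   = 0.2576 - 0.1260 + 0.0864 + 0.1136
   = 0.3316


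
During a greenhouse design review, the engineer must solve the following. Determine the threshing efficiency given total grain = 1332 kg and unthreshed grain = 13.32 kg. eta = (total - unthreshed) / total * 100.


eta = (total - unthreshed) / total * 100
    = (1332 - 13.32) / 1332 * 100
    = 1318.68 / 1332 * 100
    = 99%


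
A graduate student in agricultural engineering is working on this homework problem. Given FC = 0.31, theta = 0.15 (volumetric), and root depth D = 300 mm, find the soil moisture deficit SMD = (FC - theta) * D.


SMD = (FC - theta) * D
    = (0.31 - 0.15) * 300
    = 0.160 * 300
    = 48 mm


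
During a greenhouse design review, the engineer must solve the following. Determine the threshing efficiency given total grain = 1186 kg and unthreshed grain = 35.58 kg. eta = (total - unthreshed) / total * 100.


eta = (total - unthreshed) / total * 100
    = (1186 - 35.58) / 1186 * 100
    = 1150.42 / 1186 * 100
    = 97%


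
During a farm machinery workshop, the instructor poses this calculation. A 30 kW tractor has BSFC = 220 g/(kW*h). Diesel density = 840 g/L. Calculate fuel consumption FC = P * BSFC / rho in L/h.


FC = P * BSFC / rho_fuel
   = 30 * 220 / 840
   = 6600 / 840
   = 7.86 L/h


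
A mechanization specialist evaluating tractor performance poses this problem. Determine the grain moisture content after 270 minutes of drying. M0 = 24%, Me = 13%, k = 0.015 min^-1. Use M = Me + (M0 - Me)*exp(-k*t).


M = Me + (M0 - Me) * e^(-k*t)
  = 13 + (24 - 13) * e^(-0.015*270)
  = 13 + 11 * e^(-4.050)
  = 13 + 11 * 0.01742
  = 13 + 0.1916
  = 13.19%


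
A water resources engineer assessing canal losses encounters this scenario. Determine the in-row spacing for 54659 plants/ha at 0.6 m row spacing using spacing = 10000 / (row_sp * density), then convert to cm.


spacing = 10000 / (row_sp * density)
        = 10000 / (0.6 * 54659)
        = 10000 / 32795.40
        = 0.30492 m = 30.49 cm


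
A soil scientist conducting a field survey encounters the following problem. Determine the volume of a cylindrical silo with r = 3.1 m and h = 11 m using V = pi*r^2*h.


V = pi * r^2 * h
  = pi * 3.1^2 * 11
  = pi * 9.61 * 11
  = 332.10 m^3


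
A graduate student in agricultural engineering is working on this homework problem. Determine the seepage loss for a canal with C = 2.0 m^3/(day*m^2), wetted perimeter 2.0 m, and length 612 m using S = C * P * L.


S = C * P * L
  = 2.0 * 2.0 * 612
  = 2448 m^3/day


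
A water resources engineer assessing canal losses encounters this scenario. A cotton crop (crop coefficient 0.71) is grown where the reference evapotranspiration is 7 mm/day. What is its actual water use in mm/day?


ETc = Kc * ET0
    = 0.71 * 7
    = 4.97 mm/day


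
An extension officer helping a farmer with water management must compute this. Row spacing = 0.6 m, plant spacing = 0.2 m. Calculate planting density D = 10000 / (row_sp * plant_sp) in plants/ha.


D = 10000 / (row_sp * plant_sp)
  = 10000 / (0.6 * 0.2)
  = 10000 / 0.1200
  = 83333.33 plants/ha


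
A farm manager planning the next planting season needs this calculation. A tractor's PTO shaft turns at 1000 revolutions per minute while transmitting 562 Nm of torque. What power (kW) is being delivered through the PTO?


P = 2*pi*n*T / 60000
  = 2*pi * 1000 * 562 / 60000
  = 3531150.14 / 60000
  = 58.85 kW


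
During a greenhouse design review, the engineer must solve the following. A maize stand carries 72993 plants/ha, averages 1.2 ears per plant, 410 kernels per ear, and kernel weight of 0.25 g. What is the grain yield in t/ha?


Y = density * ears * kernels * kw
  = 72993 * 1.2 * 410 * 0.25 g/ha
  = 8978139 g/ha
  = 8978.14 kg/ha = 8.98 t/ha


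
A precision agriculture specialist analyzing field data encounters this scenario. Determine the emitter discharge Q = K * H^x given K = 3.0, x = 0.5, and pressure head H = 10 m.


Q = K * H^x
  = 3.0 * 10^0.5
  = 3.0 * 3.1623
  = 9.49 L/h


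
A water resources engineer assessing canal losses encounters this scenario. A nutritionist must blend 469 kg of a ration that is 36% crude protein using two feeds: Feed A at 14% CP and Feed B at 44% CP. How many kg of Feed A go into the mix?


parts_A = CP_b - target = 44 - 36 = 8
parts_B = target - CP_a = 36 - 14 = 22
total_parts = 8 + 22 = 30
Feed A = 469 * 8 / 30 = 125.07 kg
Feed B = 469 * 22 / 30 = 343.93 kg

125.07 kg


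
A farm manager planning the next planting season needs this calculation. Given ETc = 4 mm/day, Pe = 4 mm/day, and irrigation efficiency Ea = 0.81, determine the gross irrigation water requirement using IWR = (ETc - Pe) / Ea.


IWR = (ETc - Pe) / Ea
    = (4 - 4) / 0.81
    = 0 / 0.81
    = 0 mm/day


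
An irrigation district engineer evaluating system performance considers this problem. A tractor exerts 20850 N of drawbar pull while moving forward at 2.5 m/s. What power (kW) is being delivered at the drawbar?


P = F * v / 1000
  = 20850 * 2.5 / 1000
  = 52125 / 1000
  = 52.13 kW


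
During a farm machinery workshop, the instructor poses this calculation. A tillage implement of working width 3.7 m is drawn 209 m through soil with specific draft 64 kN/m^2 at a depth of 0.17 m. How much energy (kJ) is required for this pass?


E = k * d * w * L
  = 64 * 0.17 * 3.7 * 209
  = 8413.50 kJ


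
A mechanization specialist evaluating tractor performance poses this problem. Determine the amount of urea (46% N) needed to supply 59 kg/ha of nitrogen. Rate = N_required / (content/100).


Rate = N_required / (N_content / 100)
     = 59 / (46 / 100)
     = 59 / 0.46
     = 128.26 kg/ha


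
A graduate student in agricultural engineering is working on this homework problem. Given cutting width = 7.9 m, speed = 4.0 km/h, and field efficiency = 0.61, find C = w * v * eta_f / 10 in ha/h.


C = w * v * eta_f / 10
  = 7.9 * 4.0 * 0.61 / 10
  = 19.28 / 10
  = 1.93 ha/h


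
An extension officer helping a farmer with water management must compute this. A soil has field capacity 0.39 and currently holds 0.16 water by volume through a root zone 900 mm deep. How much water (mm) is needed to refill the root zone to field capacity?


SMD = (FC - theta) * D
    = (0.39 - 0.16) * 900
    = 0.230 * 900
    = 207 mm


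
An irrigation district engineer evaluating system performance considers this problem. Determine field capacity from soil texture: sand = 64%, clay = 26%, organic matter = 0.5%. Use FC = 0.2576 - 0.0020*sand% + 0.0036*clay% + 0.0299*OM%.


FC = 0.2576 - 0.0020*64 + 0.0036*26 + 0.0299*0.5
   = 0.2576 - 0.1280 + 0.0936 + 0.0150
   = 0.2382


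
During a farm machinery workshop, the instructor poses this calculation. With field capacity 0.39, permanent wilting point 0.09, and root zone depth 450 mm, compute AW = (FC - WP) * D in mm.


AW = (FC - WP) * D
   = (0.39 - 0.09) * 450
   = 0.30 * 450
   = 135 mm


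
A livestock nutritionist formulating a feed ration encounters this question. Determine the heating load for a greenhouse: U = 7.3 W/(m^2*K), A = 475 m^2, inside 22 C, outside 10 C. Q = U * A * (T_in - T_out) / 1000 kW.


dT = 22 - (10) = 12 K
Q = U * A * dT
  = 7.3 * 475 * 12
  = 41610 W = 41.61 kW


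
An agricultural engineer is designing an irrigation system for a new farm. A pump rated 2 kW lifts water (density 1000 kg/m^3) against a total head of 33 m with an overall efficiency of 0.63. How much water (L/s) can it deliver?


Q = (P * 1000 * eta) / (rho * g * H)
  = (2 * 1000 * 0.63) / (1000 * 9.81 * 33)
  = 1260 / 323730
  = 0.00389 m^3/s = 3.89 L/s


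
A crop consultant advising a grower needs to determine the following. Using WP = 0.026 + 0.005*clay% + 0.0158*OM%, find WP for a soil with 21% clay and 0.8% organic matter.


WP = 0.026 + 0.005*21 + 0.0158*0.8
   = 0.026 + 0.1050 + 0.0126
   = 0.1436


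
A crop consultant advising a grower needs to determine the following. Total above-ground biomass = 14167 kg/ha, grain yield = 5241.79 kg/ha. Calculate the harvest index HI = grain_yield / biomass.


HI = grain_yield / biomass
   = 5241.79 / 14167
   = 0.37


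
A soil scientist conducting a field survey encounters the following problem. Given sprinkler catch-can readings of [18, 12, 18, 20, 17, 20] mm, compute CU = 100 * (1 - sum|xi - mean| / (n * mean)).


xbar = 105 / 6 = 17.500
sum|xi - xbar| = 12
CU = 100 * (1 - 12 / (6 * 17.500))
   = 100 * (1 - 0.1143)
   = 88.57%


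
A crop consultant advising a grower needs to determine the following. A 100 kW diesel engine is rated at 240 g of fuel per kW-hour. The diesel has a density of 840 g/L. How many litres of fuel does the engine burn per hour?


FC = P * BSFC / rho_fuel
   = 100 * 240 / 840
   = 24000 / 840
   = 28.57 L/h


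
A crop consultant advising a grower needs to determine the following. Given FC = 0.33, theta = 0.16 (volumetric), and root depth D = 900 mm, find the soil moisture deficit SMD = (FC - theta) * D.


SMD = (FC - theta) * D
    = (0.33 - 0.16) * 900
    = 0.170 * 900
    = 153 mm


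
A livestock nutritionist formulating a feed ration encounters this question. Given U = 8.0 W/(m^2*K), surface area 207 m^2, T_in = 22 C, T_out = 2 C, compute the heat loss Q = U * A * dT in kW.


dT = 22 - (2) = 20 K
Q = U * A * dT
  = 8.0 * 207 * 20
  = 33120 W = 33.12 kW


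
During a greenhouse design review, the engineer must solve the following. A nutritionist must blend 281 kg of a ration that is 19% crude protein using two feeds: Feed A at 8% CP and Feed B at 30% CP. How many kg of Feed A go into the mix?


parts_A = CP_b - target = 30 - 19 = 11
parts_B = target - CP_a = 19 - 8 = 11
total_parts = 11 + 11 = 22
Feed A = 281 * 11 / 22 = 140.50 kg
Feed B = 281 * 11 / 22 = 140.50 kg


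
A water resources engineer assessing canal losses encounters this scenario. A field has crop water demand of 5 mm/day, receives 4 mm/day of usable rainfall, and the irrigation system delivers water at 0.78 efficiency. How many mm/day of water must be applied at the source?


IWR = (ETc - Pe) / Ea
    = (5 - 4) / 0.78
    = 1 / 0.78
    = 1.28 mm/day


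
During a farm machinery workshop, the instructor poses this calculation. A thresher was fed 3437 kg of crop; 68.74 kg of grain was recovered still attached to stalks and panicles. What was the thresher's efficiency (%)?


eta = (total - unthreshed) / total * 100
    = (3437 - 68.74) / 3437 * 100
    = 3368.26 / 3437 * 100
    = 98%


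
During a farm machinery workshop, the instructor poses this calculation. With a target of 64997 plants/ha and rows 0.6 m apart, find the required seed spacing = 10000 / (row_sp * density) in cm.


spacing = 10000 / (row_sp * density)
        = 10000 / (0.6 * 64997)
        = 10000 / 38998.20
        = 0.25642 m = 25.64 cm
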